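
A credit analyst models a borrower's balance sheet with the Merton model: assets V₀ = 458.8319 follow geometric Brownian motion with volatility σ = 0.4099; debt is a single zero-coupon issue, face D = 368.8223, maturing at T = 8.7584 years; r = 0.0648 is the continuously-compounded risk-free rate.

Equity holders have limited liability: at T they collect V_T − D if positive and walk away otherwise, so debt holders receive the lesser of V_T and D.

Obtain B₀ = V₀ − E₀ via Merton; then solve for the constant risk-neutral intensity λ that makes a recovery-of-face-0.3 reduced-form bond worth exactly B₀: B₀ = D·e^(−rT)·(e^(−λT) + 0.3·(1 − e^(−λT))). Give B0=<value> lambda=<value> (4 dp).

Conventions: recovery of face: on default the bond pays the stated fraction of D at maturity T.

With assets at 458.8319 and a single debt payment of 368.8223 at 8.7584 years:
d₁ = [ln(V₀/D) + (r + σ²/2)T] / (σ√T)
   = [ln(458.8319/368.8223) + (0.0648 + 0.5·0.4099²)·8.7584] / (0.4099·√8.7584)
   = [0.218369 + 1.303329] / 1.213082 = 1.254406
d₂ = d₁ − σ√T = 1.254406 − 1.213082 = 0.041323
N(d₁) = 0.895153,  N(d₂) = 0.516481,  e^(−rT) = 0.566916
E₀ = V₀·N(d₁) − D·e^(−rT)·N(d₂)
   = 458.8319·0.895153 − 368.8223·0.566916·0.516481 = 302.732991
B₀ = V₀ − E₀ = 458.8319 − 302.732991 = 156.098909
e^(−λT) = (B₀·e^(rT)/D − 0.3)/(1 − 0.3) = (156.0989·1.763930/368.8223 − 0.3)/0.7 = 0.63794119
λ = −ln(0.63794119)/8.7584 = 0.051323

B0=156.0989 lambda=0.0513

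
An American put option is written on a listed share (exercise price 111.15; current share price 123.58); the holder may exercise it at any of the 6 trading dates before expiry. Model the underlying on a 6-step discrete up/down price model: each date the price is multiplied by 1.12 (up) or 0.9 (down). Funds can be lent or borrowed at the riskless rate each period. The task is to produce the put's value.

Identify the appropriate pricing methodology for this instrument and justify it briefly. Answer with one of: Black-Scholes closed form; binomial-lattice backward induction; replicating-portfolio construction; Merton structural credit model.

Key observation: the exercise right at every one of the 6 steps is what matters: each node needs max(111.15 − S, continuation), which only the stepwise tree valuation starting from spot 123.58 delivers.

framework: binomial-lattice backward induction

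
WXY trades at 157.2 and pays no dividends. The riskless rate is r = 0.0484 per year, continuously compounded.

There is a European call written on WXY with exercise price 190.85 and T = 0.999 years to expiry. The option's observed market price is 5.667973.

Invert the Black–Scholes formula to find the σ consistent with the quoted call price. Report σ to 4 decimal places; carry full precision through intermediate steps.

At σ = 0.2205 the Black–Scholes value reproduces the quote:
σ√T = 0.2205·√0.999 = 0.220390
d₁ = (ln(S/K) + (r+σ²/2)T) / (σ√T) = (ln(157.2/190.85) + (0.0484+0.2205²/2)·0.999) / 0.220390 = (-0.193969 + 0.072637) / 0.220390 = -0.550531
d₂ = d₁ − σ√T = -0.550531 − 0.220390 = -0.770921
e^{−rT} = 0.952799
N(d₁) = 0.290977,  N(d₂) = 0.220377
V = S·N(d₁) − K·e^{−rT}·N(d₂) = 45.741653 − 40.073680 = 5.667973 (the observed quote) — the price is monotone increasing in volatility, hence this σ is the only solution

sigma = 0.2205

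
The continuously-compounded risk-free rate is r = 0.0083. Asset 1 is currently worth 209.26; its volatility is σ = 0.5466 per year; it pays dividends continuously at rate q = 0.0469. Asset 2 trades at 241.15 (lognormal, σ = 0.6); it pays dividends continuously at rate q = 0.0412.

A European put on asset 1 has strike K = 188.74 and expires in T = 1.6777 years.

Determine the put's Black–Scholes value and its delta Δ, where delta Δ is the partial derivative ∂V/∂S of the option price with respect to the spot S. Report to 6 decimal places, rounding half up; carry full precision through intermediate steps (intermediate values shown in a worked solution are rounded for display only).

price = 48.929784
Δ = -0.315684

σ√T = 0.5466·√1.6777 = 0.707989
d₁ = (ln(S/K) + (r−q+σ²/2)T) / (σ√T) = (ln(209.26/188.74) + (0.0083−0.0469+0.5466²/2)·1.6777) / 0.707989 = (0.103207 + 0.185865) / 0.707989 = 0.408300
d₂ = d₁ − σ√T = 0.408300 − 0.707989 = -0.299689
e^{−rT} = 0.986172
e^{−qT} = 0.924332
N(−d₁) = 0.341527,  N(−d₂) = 0.617793
Put price V = K·e^{−rT}·N(−d₂) − S·e^{−qT}·N(−d₁) = 114.989792 − 66.060008 = 48.929784
Δ = −e^{−qT}·N(−d₁) = -0.315684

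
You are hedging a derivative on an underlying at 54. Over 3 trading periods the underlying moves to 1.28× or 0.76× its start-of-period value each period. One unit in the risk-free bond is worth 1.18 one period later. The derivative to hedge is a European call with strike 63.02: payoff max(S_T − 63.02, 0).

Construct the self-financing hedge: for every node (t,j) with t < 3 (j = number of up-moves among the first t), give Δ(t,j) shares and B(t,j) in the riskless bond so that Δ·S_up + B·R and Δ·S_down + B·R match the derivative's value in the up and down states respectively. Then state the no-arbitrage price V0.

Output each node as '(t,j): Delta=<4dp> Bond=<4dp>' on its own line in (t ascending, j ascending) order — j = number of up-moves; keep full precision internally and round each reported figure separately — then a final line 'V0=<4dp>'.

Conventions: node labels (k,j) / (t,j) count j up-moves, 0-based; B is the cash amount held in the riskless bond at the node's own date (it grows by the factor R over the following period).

(0,0): Delta=0.8012 Bond=-26.1882
(1,0): Delta=0.1354 Bond=-3.5777
(1,1): Delta=0.8953 Bond=-37.4080
(2,0): Delta=0.0000 Bond=0.0000
(2,1): Delta=0.1545 Bond=-5.2268
(2,2): Delta=1.0000 Bond=-53.4068
V0=17.0739

Risk-neutral probability p* = (R−d)/(u−d) = (1.18−0.76)/(1.28−0.76) = 0.8077.
Payoffs at expiry: V(3,0)=0.0000, V(3,1)=0.0000, V(3,2)=4.2199, V(3,3)=50.2262
  t=2,j=0: stock 31.1904 → up 39.9237 (V=0.0000), down 23.7047 (V=0.0000). Price 0.0000; hedge Δ=0.0000, bond B=0.0000.
  t=2,j=1: stock 52.5312 → up 67.2399 (V=4.2199), down 39.9237 (V=0.0000). Price 2.8885; hedge Δ=0.1545, bond B=-5.2268.
  t=2,j=2: stock 88.4736 → up 113.2462 (V=50.2262), down 67.2399 (V=4.2199). Price 35.0668; hedge Δ=1.0000, bond B=-53.4068.
  t=1,j=0: stock 41.0400 → up 52.5312 (V=2.8885), down 31.1904 (V=0.0000). Price 1.9771; hedge Δ=0.1354, bond B=-3.5777.
  t=1,j=1: stock 69.1200 → up 88.4736 (V=35.0668), down 52.5312 (V=2.8885). Price 24.4735; hedge Δ=0.8953, bond B=-37.4080.
  t=0,j=0: stock 54.0000 → up 69.1200 (V=24.4735), down 41.0400 (V=1.9771). Price 17.0739; hedge Δ=0.8012, bond B=-26.1882.
Check: Δ(0,0)·S0 + B(0,0) = 17.0739 = V0.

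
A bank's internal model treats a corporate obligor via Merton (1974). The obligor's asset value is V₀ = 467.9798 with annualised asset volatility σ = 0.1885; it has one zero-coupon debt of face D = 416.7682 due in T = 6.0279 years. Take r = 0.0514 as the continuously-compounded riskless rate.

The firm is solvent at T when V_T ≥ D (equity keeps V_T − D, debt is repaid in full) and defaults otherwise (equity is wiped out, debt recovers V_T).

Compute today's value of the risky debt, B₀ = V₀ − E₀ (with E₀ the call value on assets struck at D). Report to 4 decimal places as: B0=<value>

B0=289.0566

With assets at 467.9798 and a single debt payment of 416.7682 at 6.0279 years:
d₁ = [ln(V₀/D) + (r + σ²/2)T] / (σ√T)
   = [ln(467.9798/416.7682) + (0.0514 + 0.5·0.1885²)·6.0279] / (0.1885·√6.0279)
   = [0.115895 + 0.416926] / 0.462801 = 1.151297
d₂ = d₁ − σ√T = 1.151297 − 0.462801 = 0.688496
N(d₁) = 0.875195,  N(d₂) = 0.754430,  e^(−rT) = 0.733569
E₀ = V₀·N(d₁) − D·e^(−rT)·N(d₂)
   = 467.9798·0.875195 − 416.7682·0.733569·0.754430 = 178.923200
B₀ = V₀ − E₀ = 467.9798 − 178.923200 = 289.056600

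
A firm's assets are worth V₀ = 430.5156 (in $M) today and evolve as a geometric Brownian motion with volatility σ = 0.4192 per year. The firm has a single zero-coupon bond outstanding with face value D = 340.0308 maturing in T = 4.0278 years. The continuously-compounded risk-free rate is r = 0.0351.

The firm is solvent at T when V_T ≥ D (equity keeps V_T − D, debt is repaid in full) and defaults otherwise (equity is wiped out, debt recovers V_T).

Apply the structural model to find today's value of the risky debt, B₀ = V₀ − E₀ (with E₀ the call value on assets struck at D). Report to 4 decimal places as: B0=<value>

B0=233.7032

Work the structural quantities from V₀ = 430.5156 against face 340.0308:
d₁ = [ln(V₀/D) + (r + σ²/2)T] / (σ√T)
   = [ln(430.5156/340.0308) + (0.0351 + 0.5·0.4192²)·4.0278] / (0.4192·√4.0278)
   = [0.235947 + 0.495276] / 0.841308 = 0.869150
d₂ = d₁ − σ√T = 0.869150 − 0.841308 = 0.027841
N(d₁) = 0.807617,  N(d₂) = 0.511106,  e^(−rT) = 0.868163
E₀ = V₀·N(d₁) − D·e^(−rT)·N(d₂)
   = 430.5156·0.807617 − 340.0308·0.868163·0.511106 = 196.812387
B₀ = V₀ − E₀ = 430.5156 − 196.812387 = 233.703213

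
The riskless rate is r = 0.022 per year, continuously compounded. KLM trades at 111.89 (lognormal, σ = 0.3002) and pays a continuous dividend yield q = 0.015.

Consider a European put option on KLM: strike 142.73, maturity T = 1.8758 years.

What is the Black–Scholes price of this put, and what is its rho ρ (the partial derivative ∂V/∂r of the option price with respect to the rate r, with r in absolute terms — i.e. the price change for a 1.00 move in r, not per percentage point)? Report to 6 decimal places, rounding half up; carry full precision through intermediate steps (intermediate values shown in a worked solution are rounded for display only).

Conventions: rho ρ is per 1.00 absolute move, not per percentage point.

σ√T = 0.3002·√1.8758 = 0.411153
d₁ = (ln(S/K) + (r−q+σ²/2)T) / (σ√T) = (ln(111.89/142.73) + (0.022−0.015+0.3002²/2)·1.8758) / 0.411153 = (-0.243438 + 0.097654) / 0.411153 = -0.354574
d₂ = d₁ − σ√T = -0.354574 − 0.411153 = -0.765727
e^{−rT} = 0.959572
e^{−qT} = 0.972255
N(−d₁) = 0.638546,  N(−d₂) = 0.778081
Put price V = K·e^{−rT}·N(−d₂) − S·e^{−qT}·N(−d₁) = 106.565749 − 69.464585 = 37.101164
ρ = −K·T·e^{−rT}·N(−d₂) = -199.896031

price = 37.101164
ρ = -199.896031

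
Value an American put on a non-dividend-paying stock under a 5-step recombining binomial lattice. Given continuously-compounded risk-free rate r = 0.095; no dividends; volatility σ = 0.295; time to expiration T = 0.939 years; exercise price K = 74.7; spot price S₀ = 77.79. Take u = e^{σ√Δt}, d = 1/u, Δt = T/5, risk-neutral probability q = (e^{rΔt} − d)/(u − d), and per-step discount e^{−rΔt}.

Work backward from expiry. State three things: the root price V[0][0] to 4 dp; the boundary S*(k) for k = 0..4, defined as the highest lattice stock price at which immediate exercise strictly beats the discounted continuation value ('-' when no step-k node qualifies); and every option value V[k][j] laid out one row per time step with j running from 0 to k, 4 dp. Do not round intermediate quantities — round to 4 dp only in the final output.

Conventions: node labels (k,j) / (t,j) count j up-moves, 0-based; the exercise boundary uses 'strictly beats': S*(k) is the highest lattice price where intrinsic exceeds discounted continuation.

params: Δt=0.18780 u=1.13637 d=0.87999 q=0.53830 e^(-rΔt)=0.98232
t_5 payoffs: 33.6493 21.6895 6.2453 0.0000 0.0000 0.0000
t_4: node(4,0) S=46.6489 payoff=28.0511 vs cont=26.7302 → 28.0511 [stop]  node(4,1) S=60.2397 payoff=14.4603 vs cont=13.1394 → 14.4603 [stop]  node(4,2) S=77.7900 payoff=0.0000 vs cont=2.8325 → 2.8325 [wait]  node(4,3) S=100.4535 payoff=0.0000 vs cont=0.0000 → 0.0000 [wait]  node(4,4) S=129.7198 payoff=0.0000 vs cont=0.0000 → 0.0000 [wait]  ⇒ S*(4)=60.2397
t_3: node(3,0) S=53.0105 payoff=21.6895 vs cont=20.3686 → 21.6895 [stop]  node(3,1) S=68.4547 payoff=6.2453 vs cont=8.0561 → 8.0561 [wait]  node(3,2) S=88.3984 payoff=0.0000 vs cont=1.2847 → 1.2847 [wait]  node(3,3) S=114.1525 payoff=0.0000 vs cont=0.0000 → 0.0000 [wait]  ⇒ S*(3)=53.0105
t_2: node(2,0) S=60.2397 payoff=14.4603 vs cont=14.0969 → 14.4603 [stop]  node(2,1) S=77.7900 payoff=0.0000 vs cont=4.3331 → 4.3331 [wait]  node(2,2) S=100.4535 payoff=0.0000 vs cont=0.5826 → 0.5826 [wait]  ⇒ S*(2)=60.2397
t_1: node(1,0) S=68.4547 payoff=6.2453 vs cont=8.8496 → 8.8496 [wait]  node(1,1) S=88.3984 payoff=0.0000 vs cont=2.2733 → 2.2733 [wait]  ⇒ S*(1)=-
t_0: node(0,0) S=77.7900 payoff=0.0000 vs cont=5.2157 → 5.2157 [wait]  ⇒ S*(0)=-

price = 5.2157
boundary = - - 60.2397 53.0105 60.2397
tree:
5.2157
8.8496 2.2733
14.4603 4.3331 0.5826
21.6895 8.0561 1.2847 0.0000
28.0511 14.4603 2.8325 0.0000 0.0000
33.6493 21.6895 6.2453 0.0000 0.0000 0.0000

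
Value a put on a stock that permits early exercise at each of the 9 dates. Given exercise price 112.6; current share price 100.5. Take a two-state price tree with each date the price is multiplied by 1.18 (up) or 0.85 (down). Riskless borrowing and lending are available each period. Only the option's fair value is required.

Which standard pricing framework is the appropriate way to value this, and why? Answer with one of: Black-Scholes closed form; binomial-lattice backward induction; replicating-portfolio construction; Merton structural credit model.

framework: binomial-lattice backward induction

Key observation: early exercise of the strike-112.6 put must be checked at each of the 9 dates (spot 100.5), which forces a node-by-node comparison of intrinsic and continuation value backward from expiry.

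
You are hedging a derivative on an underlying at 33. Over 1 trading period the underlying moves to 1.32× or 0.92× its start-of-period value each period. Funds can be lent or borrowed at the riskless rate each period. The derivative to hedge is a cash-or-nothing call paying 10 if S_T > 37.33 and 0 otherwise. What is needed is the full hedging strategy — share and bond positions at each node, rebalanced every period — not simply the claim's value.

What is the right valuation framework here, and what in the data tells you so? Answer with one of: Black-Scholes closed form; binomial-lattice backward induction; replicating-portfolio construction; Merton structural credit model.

Key observation: the mandate to exhibit the hedge at every date and state singles out the replicating-portfolio construction on the 1-period tree with factors 1.32 and 0.92 from 33.

framework: replicating-portfolio construction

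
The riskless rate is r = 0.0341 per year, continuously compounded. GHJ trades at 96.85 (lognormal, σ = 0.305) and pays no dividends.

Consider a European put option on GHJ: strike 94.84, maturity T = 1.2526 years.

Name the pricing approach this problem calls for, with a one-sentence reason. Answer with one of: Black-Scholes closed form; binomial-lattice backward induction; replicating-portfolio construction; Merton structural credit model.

Key observation: the instrument is a plain European put (strike 94.84) on a lognormal asset; the exact continuous-time formula applies directly.

framework: Black-Scholes closed form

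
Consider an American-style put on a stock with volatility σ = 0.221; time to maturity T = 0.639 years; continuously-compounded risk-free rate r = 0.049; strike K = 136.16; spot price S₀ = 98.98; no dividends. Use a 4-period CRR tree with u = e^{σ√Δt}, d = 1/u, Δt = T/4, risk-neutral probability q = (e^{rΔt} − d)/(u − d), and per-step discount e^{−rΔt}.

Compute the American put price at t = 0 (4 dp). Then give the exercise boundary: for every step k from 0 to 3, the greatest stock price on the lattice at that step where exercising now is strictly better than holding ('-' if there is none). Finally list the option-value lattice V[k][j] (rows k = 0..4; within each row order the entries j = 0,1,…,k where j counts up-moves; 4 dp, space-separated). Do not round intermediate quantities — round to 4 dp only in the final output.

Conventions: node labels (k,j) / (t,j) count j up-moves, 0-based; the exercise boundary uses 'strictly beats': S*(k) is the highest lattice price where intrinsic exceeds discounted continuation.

params: Δt=0.15975 u=1.09235 d=0.91546 q=0.52236 e^(-rΔt)=0.99220
t_4 payoffs: 66.6414 53.2085 37.1800 18.0543 0.0000
t_3: node(3,0) S=75.9386 payoff=60.2214 vs cont=59.1597 → 60.2214 [stop]  node(3,1) S=90.6120 payoff=45.5480 vs cont=44.4863 → 45.5480 [stop]  node(3,2) S=108.1208 payoff=28.0392 vs cont=26.9776 → 28.0392 [stop]  node(3,3) S=129.0127 payoff=7.1473 vs cont=8.5563 → 8.5563 [wait]  ⇒ S*(3)=108.1208
t_2: node(2,0) S=82.9515 payoff=53.2085 vs cont=52.1468 → 53.2085 [stop]  node(2,1) S=98.9800 payoff=37.1800 vs cont=36.1183 → 37.1800 [stop]  node(2,2) S=118.1057 payoff=18.0543 vs cont=17.7229 → 18.0543 [stop]  ⇒ S*(2)=118.1057
t_1: node(1,0) S=90.6120 payoff=45.5480 vs cont=44.4863 → 45.5480 [stop]  node(1,1) S=108.1208 payoff=28.0392 vs cont=26.9776 → 28.0392 [stop]  ⇒ S*(1)=108.1208
t_0: node(0,0) S=98.9800 payoff=37.1800 vs cont=36.1183 → 37.1800 [stop]  ⇒ S*(0)=98.9800

price = 37.1800
boundary = 98.9800 108.1208 118.1057 108.1208
tree:
37.1800
45.5480 28.0392
53.2085 37.1800 18.0543
60.2214 45.5480 28.0392 8.5563
66.6414 53.2085 37.1800 18.0543 0.0000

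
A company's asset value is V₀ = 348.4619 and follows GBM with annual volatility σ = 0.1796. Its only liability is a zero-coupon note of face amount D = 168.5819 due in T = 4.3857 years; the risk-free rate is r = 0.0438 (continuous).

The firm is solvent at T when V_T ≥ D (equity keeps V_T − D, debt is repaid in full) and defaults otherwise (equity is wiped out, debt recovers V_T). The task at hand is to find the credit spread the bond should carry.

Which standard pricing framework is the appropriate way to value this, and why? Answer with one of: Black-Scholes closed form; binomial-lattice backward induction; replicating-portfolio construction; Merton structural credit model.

framework: Merton structural credit model

Key observation: the data describe a firm's assets (V₀ = 348.4619, GBM) and a single zero-coupon debt of face 168.5819, so credit quantities follow from equity-as-call in the structural model.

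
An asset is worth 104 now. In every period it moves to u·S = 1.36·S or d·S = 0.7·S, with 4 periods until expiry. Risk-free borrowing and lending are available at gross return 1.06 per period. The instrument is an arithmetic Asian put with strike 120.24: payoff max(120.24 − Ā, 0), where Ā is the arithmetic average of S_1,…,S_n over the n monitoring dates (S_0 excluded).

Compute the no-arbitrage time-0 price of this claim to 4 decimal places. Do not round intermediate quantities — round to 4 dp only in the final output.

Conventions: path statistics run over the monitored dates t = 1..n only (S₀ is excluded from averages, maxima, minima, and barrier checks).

No-arbitrage gives p* = (R−d)/(u−d) = 0.5455: enumerate every path, weight its payoff by its p*-probability, and discount by R^4.
Enumerate all 2^4 = 16 price paths (U = up ×1.36, D = down ×0.7); each path with k up-moves has probability p*^k·(1−p*)^(4−k).
DDDD: Ā=46.1006, payoff=74.1394, prob=0.042688
UDDD: Ā=89.5669, payoff=30.6731, prob=0.051226
DUDD: Ā=72.4069, payoff=47.8331, prob=0.051226
UUDD: Ā=140.6762, payoff=0.0000, prob=0.061471
DDUD: Ā=60.3949, payoff=59.8451, prob=0.051226
UDUD: Ā=117.3386, payoff=2.9014, prob=0.061471
DUUD: Ā=100.1786, payoff=20.0614, prob=0.061471
UUUD: Ā=194.6328, payoff=0.0000, prob=0.073765
DDDU: Ā=51.9865, payoff=68.2535, prob=0.051226
UDDU: Ā=101.0023, payoff=19.2377, prob=0.061471
DUDU: Ā=83.8423, payoff=36.3977, prob=0.061471
UUDU: Ā=162.8936, payoff=0.0000, prob=0.073765
DDUU: Ā=71.8303, payoff=48.4097, prob=0.061471
UDUU: Ā=139.5560, payoff=0.0000, prob=0.073765
DUUU: Ā=122.3960, payoff=0.0000, prob=0.073765
UUUU: Ā=237.7980, payoff=0.0000, prob=0.088519
Price = Σ prob·payoff / R^4 = 21.555757 / 1.262477 = 17.0742

price = 17.0742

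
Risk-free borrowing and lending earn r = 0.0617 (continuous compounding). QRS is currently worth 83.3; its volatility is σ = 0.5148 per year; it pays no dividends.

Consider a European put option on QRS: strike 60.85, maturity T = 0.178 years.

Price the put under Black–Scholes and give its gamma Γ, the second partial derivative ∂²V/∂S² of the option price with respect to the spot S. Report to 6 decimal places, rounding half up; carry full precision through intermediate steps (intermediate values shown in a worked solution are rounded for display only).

price = 0.452431
Γ = 0.006081

σ√T = 0.5148·√0.178 = 0.217194
d₁ = (ln(S/K) + (r+σ²/2)T) / (σ√T) = (ln(83.3/60.85) + (0.0617+0.5148²/2)·0.178) / 0.217194 = (0.314037 + 0.034569) / 0.217194 = 1.605042
d₂ = d₁ − σ√T = 1.605042 − 0.217194 = 1.387847
e^{−rT} = 0.989077
N(−d₁) = 0.054242,  N(−d₂) = 0.082592
Put price V = K·e^{−rT}·N(−d₂) − S·N(−d₁) = 4.970815 − 4.518384 = 0.452431
φ(d₁) = (1/√(2π))·e^{−d₁²/2} = 0.110028
Γ = φ(d₁) / (S·σ·√T) = 0.006081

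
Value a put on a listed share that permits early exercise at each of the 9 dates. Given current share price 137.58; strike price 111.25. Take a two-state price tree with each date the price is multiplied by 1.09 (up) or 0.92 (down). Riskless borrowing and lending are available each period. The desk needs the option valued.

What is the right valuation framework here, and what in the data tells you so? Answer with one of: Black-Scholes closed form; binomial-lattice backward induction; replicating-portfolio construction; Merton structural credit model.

Key observation: the put (strike 111.25 on spot 137.58) is American-style on a 9-step discrete price model, so the early-exercise decision at every node requires stepwise backward valuation — a closed form cannot price the exercise right.

framework: binomial-lattice backward induction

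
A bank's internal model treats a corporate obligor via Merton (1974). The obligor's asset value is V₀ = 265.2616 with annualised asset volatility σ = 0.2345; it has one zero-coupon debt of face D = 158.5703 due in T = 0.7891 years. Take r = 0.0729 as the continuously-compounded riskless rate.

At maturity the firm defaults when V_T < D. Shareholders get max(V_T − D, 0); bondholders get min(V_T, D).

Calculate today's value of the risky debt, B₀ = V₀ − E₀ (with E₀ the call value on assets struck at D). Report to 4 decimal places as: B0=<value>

With assets at 265.2616 and a single debt payment of 158.5703 at 0.7891 years:
d₁ = [ln(V₀/D) + (r + σ²/2)T] / (σ√T)
   = [ln(265.2616/158.5703) + (0.0729 + 0.5·0.2345²)·0.7891] / (0.2345·√0.7891)
   = [0.514518 + 0.079222] / 0.208309 = 2.850281
d₂ = d₁ − σ√T = 2.850281 − 0.208309 = 2.641971
N(d₁) = 0.997816,  N(d₂) = 0.995879,  e^(−rT) = 0.944098
E₀ = V₀·N(d₁) − D·e^(−rT)·N(d₂)
   = 265.2616·0.997816 − 158.5703·0.944098·0.995879 = 115.593345
B₀ = V₀ − E₀ = 265.2616 − 115.593345 = 149.668255

B0=149.6683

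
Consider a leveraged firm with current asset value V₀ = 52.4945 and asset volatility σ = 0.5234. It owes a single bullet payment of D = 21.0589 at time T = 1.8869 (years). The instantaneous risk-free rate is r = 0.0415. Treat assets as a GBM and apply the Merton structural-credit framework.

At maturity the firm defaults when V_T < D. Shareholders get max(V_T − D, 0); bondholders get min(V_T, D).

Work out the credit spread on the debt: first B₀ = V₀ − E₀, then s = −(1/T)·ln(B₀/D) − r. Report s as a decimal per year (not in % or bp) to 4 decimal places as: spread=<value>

spread=0.0234

Equity is a call on the firm's assets struck at D = 21.0589:
d₁ = [ln(V₀/D) + (r + σ²/2)T] / (σ√T)
   = [ln(52.4945/21.0589) + (0.0415 + 0.5·0.5234²)·1.8869] / (0.5234·√1.8869)
   = [0.913385 + 0.336762] / 0.718966 = 1.738814
d₂ = d₁ − σ√T = 1.738814 − 0.718966 = 1.019848
N(d₁) = 0.958966,  N(d₂) = 0.846100,  e^(−rT) = 0.924681
E₀ = V₀·N(d₁) − D·e^(−rT)·N(d₂)
   = 52.4945·0.958966 − 21.0589·0.924681·0.846100 = 33.864550
B₀ = V₀ − E₀ = 52.4945 − 33.864550 = 18.629950
spread = −(1/T)·ln(B₀/D) − r = −(1/1.8869)·ln(18.629950/21.0589) − 0.0415 = 0.02344927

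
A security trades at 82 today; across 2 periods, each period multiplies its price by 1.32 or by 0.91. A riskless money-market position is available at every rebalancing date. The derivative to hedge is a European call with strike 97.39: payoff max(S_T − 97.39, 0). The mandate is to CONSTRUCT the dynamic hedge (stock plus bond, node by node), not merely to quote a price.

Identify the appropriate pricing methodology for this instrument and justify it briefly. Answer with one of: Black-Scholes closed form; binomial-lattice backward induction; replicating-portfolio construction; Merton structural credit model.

framework: replicating-portfolio construction

Key observation: the mandate to exhibit the hedge at every date and state singles out the replicating-portfolio construction on the 2-period tree with factors 1.32 and 0.91 from 82.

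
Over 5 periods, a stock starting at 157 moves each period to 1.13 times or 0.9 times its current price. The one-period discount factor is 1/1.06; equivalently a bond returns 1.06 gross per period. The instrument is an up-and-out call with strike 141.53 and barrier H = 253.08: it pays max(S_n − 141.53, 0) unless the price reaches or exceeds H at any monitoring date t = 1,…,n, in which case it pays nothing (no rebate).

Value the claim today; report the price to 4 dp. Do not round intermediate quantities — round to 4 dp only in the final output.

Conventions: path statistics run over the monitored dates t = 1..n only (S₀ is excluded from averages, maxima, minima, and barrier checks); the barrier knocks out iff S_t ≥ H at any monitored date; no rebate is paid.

Set p* = 0.6957 (from d < R < u); the path-dependent value is the discounted p*-expectation over all price paths.
Enumerate all 2^5 = 32 price paths (U = up ×1.13, D = down ×0.9); each path with k up-moves has probability p*^k·(1−p*)^(5−k).
DDDDD: M=141.3000, payoff=0.0000, prob=0.002611
UDDDD: M=177.4100, payoff=0.0000, prob=0.005969
DUDDD: M=159.6690, payoff=0.0000, prob=0.005969
UUDDD: M=200.4733, payoff=4.6150, prob=0.013643
DDUDD: M=143.7021, payoff=0.0000, prob=0.005969
UDUDD: M=180.4260, payoff=4.6150, prob=0.013643
DUUDD: M=180.4260, payoff=4.6150, prob=0.013643
UUUDD: M=226.5348, payoff=41.9632, prob=0.031183
DDDUD: M=141.3000, payoff=0.0000, prob=0.005969
UDDUD: M=177.4100, payoff=4.6150, prob=0.013643
DUDUD: M=162.3834, payoff=4.6150, prob=0.013643
UUDUD: M=203.8813, payoff=41.9632, prob=0.031183
DDUUD: M=162.3834, payoff=4.6150, prob=0.013643
UDUUD: M=203.8813, payoff=41.9632, prob=0.031183
DUUUD: M=203.8813, payoff=41.9632, prob=0.031183
UUUUD: M=255.9844, payoff=0.0000, prob=0.071275
DDDDU: M=141.3000, payoff=0.0000, prob=0.005969
UDDDU: M=177.4100, payoff=4.6150, prob=0.013643
DUDDU: M=159.6690, payoff=4.6150, prob=0.013643
UUDDU: M=200.4733, payoff=41.9632, prob=0.031183
DDUDU: M=146.1450, payoff=4.6150, prob=0.013643
UDUDU: M=183.4932, payoff=41.9632, prob=0.031183
DUUDU: M=183.4932, payoff=41.9632, prob=0.031183
UUUDU: M=230.3859, payoff=88.8559, prob=0.071275
DDDUU: M=146.1450, payoff=4.6150, prob=0.013643
UDDUU: M=183.4932, payoff=41.9632, prob=0.031183
DUDUU: M=183.4932, payoff=41.9632, prob=0.031183
UUDUU: M=230.3859, payoff=88.8559, prob=0.071275
DDUUU: M=183.4932, payoff=41.9632, prob=0.031183
UDUUU: M=230.3859, payoff=88.8559, prob=0.071275
DUUUU: M=230.3859, payoff=88.8559, prob=0.071275
UUUUU: M=289.2623, payoff=0.0000, prob=0.162915
Price = Σ prob·payoff / R^5 = 39.047879 / 1.338226 = 29.1788

price = 29.1788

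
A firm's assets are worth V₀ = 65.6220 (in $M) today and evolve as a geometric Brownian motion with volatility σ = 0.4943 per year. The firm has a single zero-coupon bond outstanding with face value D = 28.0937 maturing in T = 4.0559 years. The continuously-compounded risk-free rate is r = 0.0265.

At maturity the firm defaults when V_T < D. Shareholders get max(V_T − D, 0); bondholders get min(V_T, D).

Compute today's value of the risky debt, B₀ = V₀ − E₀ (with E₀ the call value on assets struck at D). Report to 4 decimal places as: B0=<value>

B0=21.8625

With assets at 65.6220 and a single debt payment of 28.0937 at 4.0559 years:
d₁ = [ln(V₀/D) + (r + σ²/2)T] / (σ√T)
   = [ln(65.6220/28.0937) + (0.0265 + 0.5·0.4943²)·4.0559] / (0.4943·√4.0559)
   = [0.848366 + 0.602975] / 0.995484 = 1.457925
d₂ = d₁ − σ√T = 1.457925 − 0.995484 = 0.462441
N(d₁) = 0.927569,  N(d₂) = 0.678118,  e^(−rT) = 0.898093
E₀ = V₀·N(d₁) − D·e^(−rT)·N(d₂)
   = 65.6220·0.927569 − 28.0937·0.898093·0.678118 = 43.759537
B₀ = V₀ − E₀ = 65.6220 − 43.759537 = 21.862463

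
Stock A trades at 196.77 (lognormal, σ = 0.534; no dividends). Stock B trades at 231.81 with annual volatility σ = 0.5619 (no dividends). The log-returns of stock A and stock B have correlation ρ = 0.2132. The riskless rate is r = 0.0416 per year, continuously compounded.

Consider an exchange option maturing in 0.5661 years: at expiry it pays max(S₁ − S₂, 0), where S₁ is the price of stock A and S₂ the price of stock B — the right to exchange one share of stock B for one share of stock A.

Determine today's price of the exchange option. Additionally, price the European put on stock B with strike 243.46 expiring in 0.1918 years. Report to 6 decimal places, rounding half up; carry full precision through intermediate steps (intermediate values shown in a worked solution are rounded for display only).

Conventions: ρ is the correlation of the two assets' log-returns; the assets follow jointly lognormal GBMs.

σ_eff = √(σ₁² + σ₂² − 2ρσ₁σ₂) = √(0.534² + 0.5619² − 2·0.2132·0.534·0.5619) = 0.687709
d₁ = (ln(S₁/S₂) + (q₂ − q₁ + σ_eff²/2)T) / (σ_eff√T) = (ln(196.77/231.81) + (0.0 − 0.0 + 0.236472)·0.5661) / 0.517430 = -0.058009
d₂ = d₁ − σ_eff√T = -0.058009 − 0.517430 = -0.575439
N(d₁) = 0.476871,  N(d₂) = 0.282497
V = S₁·e^{−q₁T}·N(d₁) − S₂·e^{−q₂T}·N(d₂) = 93.833846 − 65.485674 = 28.348172
[vanilla: stock B put K=243.46]
σ√T = 0.5619·√0.1918 = 0.246084
d₁ = (ln(S/K) + (r+σ²/2)T) / (σ√T) = (ln(231.81/243.46) + (0.0416+0.5619²/2)·0.1918) / 0.246084 = (-0.049035 + 0.038258) / 0.246084 = -0.043794
d₂ = d₁ − σ√T = -0.043794 − 0.246084 = -0.289878
e^{−rT} = 0.992053
N(−d₁) = 0.517466,  N(−d₂) = 0.614045
price = K·e^{−rT}·N(−d₂) − S·N(−d₁) = 148.307402 − 119.953739 = 28.353662

exchange price = 28.348172
price(stock B put K=243.46) = 28.353662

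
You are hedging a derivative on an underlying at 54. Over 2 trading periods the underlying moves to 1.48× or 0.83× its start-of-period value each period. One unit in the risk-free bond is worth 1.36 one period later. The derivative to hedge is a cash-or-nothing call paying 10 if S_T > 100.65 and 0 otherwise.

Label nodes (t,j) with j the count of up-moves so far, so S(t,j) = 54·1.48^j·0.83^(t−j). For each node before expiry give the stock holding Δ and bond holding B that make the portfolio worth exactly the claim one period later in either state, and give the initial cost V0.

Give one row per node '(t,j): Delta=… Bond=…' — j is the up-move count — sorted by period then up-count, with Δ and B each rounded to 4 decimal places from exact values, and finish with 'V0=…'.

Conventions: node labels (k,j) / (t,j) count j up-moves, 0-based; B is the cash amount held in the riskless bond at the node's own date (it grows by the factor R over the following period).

(0,0): Delta=0.1708 Bond=-5.6292
(1,0): Delta=0.0000 Bond=0.0000
(1,1): Delta=0.1925 Bond=-9.3891
V0=3.5946

Risk-neutral probability p* = (R−d)/(u−d) = (1.36−0.83)/(1.48−0.83) = 0.8154.
Terminal payoffs: V(2,0)=0.0000, V(2,1)=0.0000, V(2,2)=10.0000
  t=1,j=0: stock 44.8200 → up 66.3336 (V=0.0000), down 37.2006 (V=0.0000). Price 0.0000; hedge Δ=0.0000, bond B=0.0000.
  t=1,j=1: stock 79.9200 → up 118.2816 (V=10.0000), down 66.3336 (V=0.0000). Price 5.9955; hedge Δ=0.1925, bond B=-9.3891.
  t=0,j=0: stock 54.0000 → up 79.9200 (V=5.9955), down 44.8200 (V=0.0000). Price 3.5946; hedge Δ=0.1708, bond B=-5.6292.
Verification: the root portfolio costs Δ(0,0)·S0 + B(0,0) = 3.5946, matching V0.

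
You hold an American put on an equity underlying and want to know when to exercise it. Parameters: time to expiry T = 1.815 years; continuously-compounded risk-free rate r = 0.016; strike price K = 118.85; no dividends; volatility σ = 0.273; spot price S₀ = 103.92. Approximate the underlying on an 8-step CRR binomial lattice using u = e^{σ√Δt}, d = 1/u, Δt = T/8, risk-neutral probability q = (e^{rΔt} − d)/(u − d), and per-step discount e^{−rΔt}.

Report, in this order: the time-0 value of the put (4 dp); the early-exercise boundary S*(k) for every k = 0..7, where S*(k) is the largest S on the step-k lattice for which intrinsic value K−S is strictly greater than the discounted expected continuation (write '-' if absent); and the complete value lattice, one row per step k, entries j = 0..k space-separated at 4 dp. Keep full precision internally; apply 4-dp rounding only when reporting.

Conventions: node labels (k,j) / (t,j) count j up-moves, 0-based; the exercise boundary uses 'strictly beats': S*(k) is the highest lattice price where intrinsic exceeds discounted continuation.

Δt=0.22687  u=1.13887  d=0.87807  q=0.48148  discount=0.99638
step 8 (expiry): payoffs max(K−S,0) = 82.1289 71.2221 57.0758 38.7277 14.9300 0.0000 0.0000 0.0000 0.0000
step 7: (k=7,j=0): S=41.8204, K−S=77.0296, hold=76.5989 ⇒ V=77.0296 exercise | (k=7,j=1): S=54.2419, K−S=64.6081, hold=64.1775 ⇒ V=64.6081 exercise | (k=7,j=2): S=70.3526, K−S=48.4974, hold=48.0667 ⇒ V=48.4974 exercise | (k=7,j=3): S=91.2486, K−S=27.6014, hold=27.1708 ⇒ V=27.6014 exercise | (k=7,j=4): S=118.3510, K−S=0.4990, hold=7.7134 ⇒ V=7.7134 continue | (k=7,j=5): S=153.5034, K−S=0.0000, hold=0.0000 ⇒ V=0.0000 continue | (k=7,j=6): S=199.0966, K−S=0.0000, hold=0.0000 ⇒ V=0.0000 continue | (k=7,j=7): S=258.2317, K−S=0.0000, hold=0.0000 ⇒ V=0.0000 continue  boundary S*=91.2486
step 6: (k=6,j=0): S=47.6279, K−S=71.2221, hold=70.7914 ⇒ V=71.2221 exercise | (k=6,j=1): S=61.7742, K−S=57.0758, hold=56.6451 ⇒ V=57.0758 exercise | (k=6,j=2): S=80.1223, K−S=38.7277, hold=38.2971 ⇒ V=38.7277 exercise | (k=6,j=3): S=103.9200, K−S=14.9300, hold=17.9604 ⇒ V=17.9604 continue | (k=6,j=4): S=134.7861, K−S=0.0000, hold=3.9851 ⇒ V=3.9851 continue | (k=6,j=5): S=174.8199, K−S=0.0000, hold=0.0000 ⇒ V=0.0000 continue | (k=6,j=6): S=226.7445, K−S=0.0000, hold=0.0000 ⇒ V=0.0000 continue  boundary S*=80.1223
step 5: (k=5,j=0): S=54.2419, K−S=64.6081, hold=64.1775 ⇒ V=64.6081 exercise | (k=5,j=1): S=70.3526, K−S=48.4974, hold=48.0667 ⇒ V=48.4974 exercise | (k=5,j=2): S=91.2486, K−S=27.6014, hold=28.6246 ⇒ V=28.6246 continue | (k=5,j=3): S=118.3510, K−S=0.4990, hold=11.1908 ⇒ V=11.1908 continue | (k=5,j=4): S=153.5034, K−S=0.0000, hold=2.0588 ⇒ V=2.0588 continue | (k=5,j=5): S=199.0966, K−S=0.0000, hold=0.0000 ⇒ V=0.0000 continue  boundary S*=70.3526
step 4: (k=4,j=0): S=61.7742, K−S=57.0758, hold=56.6451 ⇒ V=57.0758 exercise | (k=4,j=1): S=80.1223, K−S=38.7277, hold=38.7879 ⇒ V=38.7879 continue | (k=4,j=2): S=103.9200, K−S=14.9300, hold=20.1572 ⇒ V=20.1572 continue | (k=4,j=3): S=134.7861, K−S=0.0000, hold=6.7693 ⇒ V=6.7693 continue | (k=4,j=4): S=174.8199, K−S=0.0000, hold=1.0637 ⇒ V=1.0637 continue  boundary S*=61.7742
step 3: (k=3,j=0): S=70.3526, K−S=48.4974, hold=48.0956 ⇒ V=48.4974 exercise | (k=3,j=1): S=91.2486, K−S=27.6014, hold=29.7096 ⇒ V=29.7096 continue | (k=3,j=2): S=118.3510, K−S=0.4990, hold=13.6615 ⇒ V=13.6615 continue | (k=3,j=3): S=153.5034, K−S=0.0000, hold=4.0076 ⇒ V=4.0076 continue  boundary S*=70.3526
step 2: (k=2,j=0): S=80.1223, K−S=38.7277, hold=39.3084 ⇒ V=39.3084 continue | (k=2,j=1): S=103.9200, K−S=14.9300, hold=21.9031 ⇒ V=21.9031 continue | (k=2,j=2): S=134.7861, K−S=0.0000, hold=8.9807 ⇒ V=8.9807 continue  boundary S*=-
step 1: (k=1,j=0): S=91.2486, K−S=27.6014, hold=30.8160 ⇒ V=30.8160 continue | (k=1,j=1): S=118.3510, K−S=0.4990, hold=15.6244 ⇒ V=15.6244 continue  boundary S*=-
step 0: (k=0,j=0): S=103.9200, K−S=14.9300, hold=23.4164 ⇒ V=23.4164 continue  boundary S*=-

price = 23.4164
boundary = - - - 70.3526 61.7742 70.3526 80.1223 91.2486
tree:
23.4164
30.8160 15.6244
39.3084 21.9031 8.9807
48.4974 29.7096 13.6615 4.0076
57.0758 38.7879 20.1572 6.7693 1.0637
64.6081 48.4974 28.6246 11.1908 2.0588 0.0000
71.2221 57.0758 38.7277 17.9604 3.9851 0.0000 0.0000
77.0296 64.6081 48.4974 27.6014 7.7134 0.0000 0.0000 0.0000
82.1289 71.2221 57.0758 38.7277 14.9300 0.0000 0.0000 0.0000 0.0000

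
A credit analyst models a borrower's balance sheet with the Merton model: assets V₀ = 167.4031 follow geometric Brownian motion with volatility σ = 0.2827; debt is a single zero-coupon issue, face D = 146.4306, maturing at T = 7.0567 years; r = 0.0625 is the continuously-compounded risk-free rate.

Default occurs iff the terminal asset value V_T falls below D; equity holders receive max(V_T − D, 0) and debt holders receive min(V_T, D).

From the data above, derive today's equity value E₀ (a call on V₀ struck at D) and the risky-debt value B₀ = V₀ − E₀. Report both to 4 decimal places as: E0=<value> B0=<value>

Work the structural quantities from V₀ = 167.4031 against face 146.4306:
d₁ = [ln(V₀/D) + (r + σ²/2)T] / (σ√T)
   = [ln(167.4031/146.4306) + (0.0625 + 0.5·0.2827²)·7.0567] / (0.2827·√7.0567)
   = [0.133853 + 0.723027] / 0.750977 = 1.141020
d₂ = d₁ − σ√T = 1.141020 − 0.750977 = 0.390043
N(d₁) = 0.873069,  N(d₂) = 0.651748,  e^(−rT) = 0.643365
E₀ = V₀·N(d₁) − D·e^(−rT)·N(d₂)
   = 167.4031·0.873069 − 146.4306·0.643365·0.651748 = 84.754482
B₀ = V₀ − E₀ = 167.4031 − 84.754482 = 82.648618

E0=84.7545 B0=82.6486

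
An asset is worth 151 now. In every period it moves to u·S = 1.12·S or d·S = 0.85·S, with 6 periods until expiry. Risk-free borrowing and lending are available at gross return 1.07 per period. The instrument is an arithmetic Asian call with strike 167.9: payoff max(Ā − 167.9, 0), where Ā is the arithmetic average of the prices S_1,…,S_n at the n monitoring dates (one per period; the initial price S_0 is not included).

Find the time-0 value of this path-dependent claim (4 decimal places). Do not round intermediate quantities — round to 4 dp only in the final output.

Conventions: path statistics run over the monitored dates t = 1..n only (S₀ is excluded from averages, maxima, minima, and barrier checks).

Risk-neutral up-probability p* = (R−d)/(u−d) = (1.07−0.85)/(1.12−0.85) = 0.8148; the claim prices as the p*-weighted sum of path payoffs discounted by R^6.
Enumerate all 2^6 = 64 price paths (U = up ×1.12, D = down ×0.85); each path with k up-moves has probability p*^k·(1−p*)^(6−k).
DDDDDD: Ā=88.8254, payoff=0.0000, prob=0.000040
UDDDDD: Ā=117.0405, payoff=0.0000, prob=0.000177
DUDDDD: Ā=110.2455, payoff=0.0000, prob=0.000177
UUDDDD: Ā=145.2647, payoff=0.0000, prob=0.000781
DDUDDD: Ā=104.4698, payoff=0.0000, prob=0.000177
UDUDDD: Ā=137.6543, payoff=0.0000, prob=0.000781
DUUDDD: Ā=130.8593, payoff=0.0000, prob=0.000781
UUUDDD: Ā=172.4264, payoff=4.5264, prob=0.003436
DDDUDD: Ā=99.5604, payoff=0.0000, prob=0.000177
UDDUDD: Ā=131.1855, payoff=0.0000, prob=0.000781
DUDUDD: Ā=124.3905, payoff=0.0000, prob=0.000781
UUDUDD: Ā=163.9027, payoff=0.0000, prob=0.003436
DDUUDD: Ā=118.6147, payoff=0.0000, prob=0.000781
UDUUDD: Ā=156.2923, payoff=0.0000, prob=0.003436
DUUUDD: Ā=149.4973, payoff=0.0000, prob=0.003436
UUUUDD: Ā=196.9847, payoff=29.0847, prob=0.015116
DDDDUD: Ā=95.3874, payoff=0.0000, prob=0.000177
UDDDUD: Ā=125.6869, payoff=0.0000, prob=0.000781
DUDDUD: Ā=118.8919, payoff=0.0000, prob=0.000781
UUDDUD: Ā=156.6576, payoff=0.0000, prob=0.003436
DDUDUD: Ā=113.1162, payoff=0.0000, prob=0.000781
UDUDUD: Ā=149.0472, payoff=0.0000, prob=0.003436
DUUDUD: Ā=142.2522, payoff=0.0000, prob=0.003436
UUUDUD: Ā=187.4382, payoff=19.5382, prob=0.015116
DDDUUD: Ā=108.2068, payoff=0.0000, prob=0.000781
UDDUUD: Ā=142.5784, payoff=0.0000, prob=0.003436
DUDUUD: Ā=135.7834, payoff=0.0000, prob=0.003436
UUDUUD: Ā=178.9146, payoff=11.0146, prob=0.015116
DDUUUD: Ā=130.0076, payoff=0.0000, prob=0.003436
UDUUUD: Ā=171.3042, payoff=3.4042, prob=0.015116
DUUUUD: Ā=164.5092, payoff=0.0000, prob=0.015116
UUUUUD: Ā=216.7650, payoff=48.8650, prob=0.066512
DDDDDU: Ā=91.8404, payoff=0.0000, prob=0.000177
UDDDDU: Ā=121.0132, payoff=0.0000, prob=0.000781
DUDDDU: Ā=114.2182, payoff=0.0000, prob=0.000781
UUDDDU: Ā=150.4993, payoff=0.0000, prob=0.003436
DDUDDU: Ā=108.4425, payoff=0.0000, prob=0.000781
UDUDDU: Ā=142.8889, payoff=0.0000, prob=0.003436
DUUDDU: Ā=136.0939, payoff=0.0000, prob=0.003436
UUUDDU: Ā=179.3237, payoff=11.4237, prob=0.015116
DDDUDU: Ā=103.5331, payoff=0.0000, prob=0.000781
UDDUDU: Ā=136.4200, payoff=0.0000, prob=0.003436
DUDUDU: Ā=129.6250, payoff=0.0000, prob=0.003436
UUDUDU: Ā=170.8001, payoff=2.9001, prob=0.015116
DDUUDU: Ā=123.8493, payoff=0.0000, prob=0.003436
UDUUDU: Ā=163.1897, payoff=0.0000, prob=0.015116
DUUUDU: Ā=156.3947, payoff=0.0000, prob=0.015116
UUUUDU: Ā=206.0730, payoff=38.1730, prob=0.066512
DDDDUU: Ā=99.3601, payoff=0.0000, prob=0.000781
UDDDUU: Ā=130.9215, payoff=0.0000, prob=0.003436
DUDDUU: Ā=124.1265, payoff=0.0000, prob=0.003436
UUDDUU: Ā=163.5550, payoff=0.0000, prob=0.015116
DDUDUU: Ā=118.3508, payoff=0.0000, prob=0.003436
UDUDUU: Ā=155.9446, payoff=0.0000, prob=0.015116
DUUDUU: Ā=149.1496, payoff=0.0000, prob=0.015116
UUUDUU: Ā=196.5265, payoff=28.6265, prob=0.066512
DDDUUU: Ā=113.4414, payoff=0.0000, prob=0.003436
UDDUUU: Ā=149.4757, payoff=0.0000, prob=0.015116
DUDUUU: Ā=142.6807, payoff=0.0000, prob=0.015116
UUDUUU: Ā=188.0028, payoff=20.1028, prob=0.066512
DDUUUU: Ā=136.9050, payoff=0.0000, prob=0.015116
UDUUUU: Ā=180.3924, payoff=12.4924, prob=0.066512
DUUUUU: Ā=173.5974, payoff=5.6974, prob=0.066512
UUUUUU: Ā=228.7401, payoff=60.8401, prob=0.292653
Price = Σ prob·payoff / R^6 = 29.230117 / 1.500730 = 19.4773

price = 19.4773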